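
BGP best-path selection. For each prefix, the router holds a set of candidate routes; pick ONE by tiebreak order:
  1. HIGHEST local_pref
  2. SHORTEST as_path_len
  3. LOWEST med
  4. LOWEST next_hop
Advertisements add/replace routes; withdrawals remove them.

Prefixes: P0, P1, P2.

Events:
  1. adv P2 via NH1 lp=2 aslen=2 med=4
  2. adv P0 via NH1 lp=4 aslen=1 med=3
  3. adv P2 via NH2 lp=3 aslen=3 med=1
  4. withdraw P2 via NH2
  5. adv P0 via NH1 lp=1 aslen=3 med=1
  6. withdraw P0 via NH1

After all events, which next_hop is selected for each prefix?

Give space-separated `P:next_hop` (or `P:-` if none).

Op 1: best P0=- P1=- P2=NH1
Op 2: best P0=NH1 P1=- P2=NH1
Op 3: best P0=NH1 P1=- P2=NH2
Op 4: best P0=NH1 P1=- P2=NH1
Op 5: best P0=NH1 P1=- P2=NH1
Op 6: best P0=- P1=- P2=NH1

Answer: P0:- P1:- P2:NH1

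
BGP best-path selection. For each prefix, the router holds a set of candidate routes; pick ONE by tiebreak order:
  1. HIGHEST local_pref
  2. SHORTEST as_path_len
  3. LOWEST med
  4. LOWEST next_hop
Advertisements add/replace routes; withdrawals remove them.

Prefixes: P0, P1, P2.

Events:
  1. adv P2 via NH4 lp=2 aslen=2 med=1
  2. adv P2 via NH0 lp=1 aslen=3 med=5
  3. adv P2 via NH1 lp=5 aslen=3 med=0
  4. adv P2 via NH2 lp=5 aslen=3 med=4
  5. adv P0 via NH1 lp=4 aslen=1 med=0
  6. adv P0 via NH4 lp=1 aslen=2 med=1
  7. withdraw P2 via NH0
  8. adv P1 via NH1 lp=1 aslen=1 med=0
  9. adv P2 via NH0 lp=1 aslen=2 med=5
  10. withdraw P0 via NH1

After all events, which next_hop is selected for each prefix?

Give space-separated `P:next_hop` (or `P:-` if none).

Op 1: best P0=- P1=- P2=NH4
Op 2: best P0=- P1=- P2=NH4
Op 3: best P0=- P1=- P2=NH1
Op 4: best P0=- P1=- P2=NH1
Op 5: best P0=NH1 P1=- P2=NH1
Op 6: best P0=NH1 P1=- P2=NH1
Op 7: best P0=NH1 P1=- P2=NH1
Op 8: best P0=NH1 P1=NH1 P2=NH1
Op 9: best P0=NH1 P1=NH1 P2=NH1
Op 10: best P0=NH4 P1=NH1 P2=NH1

Answer: P0:NH4 P1:NH1 P2:NH1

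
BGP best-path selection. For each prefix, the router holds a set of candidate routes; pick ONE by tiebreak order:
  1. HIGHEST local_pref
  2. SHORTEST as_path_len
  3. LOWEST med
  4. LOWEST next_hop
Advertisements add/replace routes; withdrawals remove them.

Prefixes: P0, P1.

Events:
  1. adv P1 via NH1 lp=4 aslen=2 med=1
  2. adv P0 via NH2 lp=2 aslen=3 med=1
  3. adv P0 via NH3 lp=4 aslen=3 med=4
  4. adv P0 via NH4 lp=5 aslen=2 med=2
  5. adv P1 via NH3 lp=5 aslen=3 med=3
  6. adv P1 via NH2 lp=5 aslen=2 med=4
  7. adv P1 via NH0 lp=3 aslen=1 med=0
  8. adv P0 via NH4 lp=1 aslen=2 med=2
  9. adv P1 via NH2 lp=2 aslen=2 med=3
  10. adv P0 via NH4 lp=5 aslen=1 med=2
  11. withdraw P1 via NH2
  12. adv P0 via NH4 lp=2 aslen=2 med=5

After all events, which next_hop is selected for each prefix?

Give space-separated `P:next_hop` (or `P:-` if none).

Answer: P0:NH3 P1:NH3

Derivation:
Op 1: best P0=- P1=NH1
Op 2: best P0=NH2 P1=NH1
Op 3: best P0=NH3 P1=NH1
Op 4: best P0=NH4 P1=NH1
Op 5: best P0=NH4 P1=NH3
Op 6: best P0=NH4 P1=NH2
Op 7: best P0=NH4 P1=NH2
Op 8: best P0=NH3 P1=NH2
Op 9: best P0=NH3 P1=NH3
Op 10: best P0=NH4 P1=NH3
Op 11: best P0=NH4 P1=NH3
Op 12: best P0=NH3 P1=NH3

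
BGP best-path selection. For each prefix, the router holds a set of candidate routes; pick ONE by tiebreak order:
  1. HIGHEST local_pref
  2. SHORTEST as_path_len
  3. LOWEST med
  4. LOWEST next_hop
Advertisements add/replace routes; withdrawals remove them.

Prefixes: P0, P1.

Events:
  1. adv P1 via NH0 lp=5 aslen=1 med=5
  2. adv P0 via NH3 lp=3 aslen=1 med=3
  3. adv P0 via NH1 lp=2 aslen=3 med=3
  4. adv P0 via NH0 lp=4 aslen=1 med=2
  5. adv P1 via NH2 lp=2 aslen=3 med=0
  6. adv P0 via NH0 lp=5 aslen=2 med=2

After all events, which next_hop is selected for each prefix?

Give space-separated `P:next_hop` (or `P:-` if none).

Answer: P0:NH0 P1:NH0

Derivation:
Op 1: best P0=- P1=NH0
Op 2: best P0=NH3 P1=NH0
Op 3: best P0=NH3 P1=NH0
Op 4: best P0=NH0 P1=NH0
Op 5: best P0=NH0 P1=NH0
Op 6: best P0=NH0 P1=NH0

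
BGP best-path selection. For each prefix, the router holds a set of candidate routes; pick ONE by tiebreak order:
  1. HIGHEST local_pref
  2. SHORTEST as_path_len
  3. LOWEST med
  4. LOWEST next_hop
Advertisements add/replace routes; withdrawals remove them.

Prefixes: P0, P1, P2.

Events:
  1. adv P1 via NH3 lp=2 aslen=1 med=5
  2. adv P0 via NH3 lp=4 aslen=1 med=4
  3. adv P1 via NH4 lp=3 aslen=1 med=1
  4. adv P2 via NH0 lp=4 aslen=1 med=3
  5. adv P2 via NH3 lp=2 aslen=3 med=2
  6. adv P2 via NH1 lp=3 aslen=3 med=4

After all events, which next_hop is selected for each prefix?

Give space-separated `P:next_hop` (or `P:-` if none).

Op 1: best P0=- P1=NH3 P2=-
Op 2: best P0=NH3 P1=NH3 P2=-
Op 3: best P0=NH3 P1=NH4 P2=-
Op 4: best P0=NH3 P1=NH4 P2=NH0
Op 5: best P0=NH3 P1=NH4 P2=NH0
Op 6: best P0=NH3 P1=NH4 P2=NH0

Answer: P0:NH3 P1:NH4 P2:NH0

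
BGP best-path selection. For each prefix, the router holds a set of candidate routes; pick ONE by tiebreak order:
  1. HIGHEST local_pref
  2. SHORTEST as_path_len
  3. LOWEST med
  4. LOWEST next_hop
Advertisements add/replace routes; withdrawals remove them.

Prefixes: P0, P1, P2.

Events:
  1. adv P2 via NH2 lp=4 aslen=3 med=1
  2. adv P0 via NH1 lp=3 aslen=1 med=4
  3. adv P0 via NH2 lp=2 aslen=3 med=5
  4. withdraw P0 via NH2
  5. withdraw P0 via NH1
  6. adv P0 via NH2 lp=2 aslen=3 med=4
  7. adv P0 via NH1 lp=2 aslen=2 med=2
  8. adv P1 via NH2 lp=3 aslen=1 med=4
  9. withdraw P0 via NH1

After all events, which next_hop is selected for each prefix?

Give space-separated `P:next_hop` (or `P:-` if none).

Answer: P0:NH2 P1:NH2 P2:NH2

Derivation:
Op 1: best P0=- P1=- P2=NH2
Op 2: best P0=NH1 P1=- P2=NH2
Op 3: best P0=NH1 P1=- P2=NH2
Op 4: best P0=NH1 P1=- P2=NH2
Op 5: best P0=- P1=- P2=NH2
Op 6: best P0=NH2 P1=- P2=NH2
Op 7: best P0=NH1 P1=- P2=NH2
Op 8: best P0=NH1 P1=NH2 P2=NH2
Op 9: best P0=NH2 P1=NH2 P2=NH2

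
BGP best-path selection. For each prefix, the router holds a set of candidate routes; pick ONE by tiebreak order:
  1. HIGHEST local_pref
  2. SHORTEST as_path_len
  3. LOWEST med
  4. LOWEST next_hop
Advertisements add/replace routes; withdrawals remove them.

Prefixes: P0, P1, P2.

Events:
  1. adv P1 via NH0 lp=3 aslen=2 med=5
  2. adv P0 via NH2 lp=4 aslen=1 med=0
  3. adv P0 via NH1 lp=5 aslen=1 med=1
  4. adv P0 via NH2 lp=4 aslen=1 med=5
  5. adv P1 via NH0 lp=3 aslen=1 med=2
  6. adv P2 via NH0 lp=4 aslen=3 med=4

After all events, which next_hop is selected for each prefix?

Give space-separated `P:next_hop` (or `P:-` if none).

Answer: P0:NH1 P1:NH0 P2:NH0

Derivation:
Op 1: best P0=- P1=NH0 P2=-
Op 2: best P0=NH2 P1=NH0 P2=-
Op 3: best P0=NH1 P1=NH0 P2=-
Op 4: best P0=NH1 P1=NH0 P2=-
Op 5: best P0=NH1 P1=NH0 P2=-
Op 6: best P0=NH1 P1=NH0 P2=NH0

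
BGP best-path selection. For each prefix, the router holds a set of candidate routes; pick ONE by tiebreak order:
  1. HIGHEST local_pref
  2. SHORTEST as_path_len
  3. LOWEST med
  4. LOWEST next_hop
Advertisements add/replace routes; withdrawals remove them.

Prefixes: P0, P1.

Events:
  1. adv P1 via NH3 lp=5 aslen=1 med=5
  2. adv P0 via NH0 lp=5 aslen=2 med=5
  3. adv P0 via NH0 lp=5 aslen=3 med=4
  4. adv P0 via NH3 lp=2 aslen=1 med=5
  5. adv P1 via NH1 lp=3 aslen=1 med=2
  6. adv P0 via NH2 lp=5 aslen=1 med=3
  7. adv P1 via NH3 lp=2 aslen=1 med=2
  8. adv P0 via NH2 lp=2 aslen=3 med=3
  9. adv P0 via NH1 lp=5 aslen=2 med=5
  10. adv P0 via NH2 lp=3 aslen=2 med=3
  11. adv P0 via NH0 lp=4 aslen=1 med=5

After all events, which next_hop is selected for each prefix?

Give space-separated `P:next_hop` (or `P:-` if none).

Op 1: best P0=- P1=NH3
Op 2: best P0=NH0 P1=NH3
Op 3: best P0=NH0 P1=NH3
Op 4: best P0=NH0 P1=NH3
Op 5: best P0=NH0 P1=NH3
Op 6: best P0=NH2 P1=NH3
Op 7: best P0=NH2 P1=NH1
Op 8: best P0=NH0 P1=NH1
Op 9: best P0=NH1 P1=NH1
Op 10: best P0=NH1 P1=NH1
Op 11: best P0=NH1 P1=NH1

Answer: P0:NH1 P1:NH1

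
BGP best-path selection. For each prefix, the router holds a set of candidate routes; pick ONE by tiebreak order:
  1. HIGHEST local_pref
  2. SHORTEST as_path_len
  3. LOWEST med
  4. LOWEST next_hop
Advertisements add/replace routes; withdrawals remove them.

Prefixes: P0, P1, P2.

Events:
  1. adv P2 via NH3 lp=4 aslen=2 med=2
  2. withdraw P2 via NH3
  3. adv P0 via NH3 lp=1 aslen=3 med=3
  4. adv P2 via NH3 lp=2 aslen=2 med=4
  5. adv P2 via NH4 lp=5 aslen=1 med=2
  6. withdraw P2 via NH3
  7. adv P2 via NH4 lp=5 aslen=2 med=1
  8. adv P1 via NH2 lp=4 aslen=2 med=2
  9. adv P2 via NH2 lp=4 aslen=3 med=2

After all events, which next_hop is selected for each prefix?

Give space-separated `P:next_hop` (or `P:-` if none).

Op 1: best P0=- P1=- P2=NH3
Op 2: best P0=- P1=- P2=-
Op 3: best P0=NH3 P1=- P2=-
Op 4: best P0=NH3 P1=- P2=NH3
Op 5: best P0=NH3 P1=- P2=NH4
Op 6: best P0=NH3 P1=- P2=NH4
Op 7: best P0=NH3 P1=- P2=NH4
Op 8: best P0=NH3 P1=NH2 P2=NH4
Op 9: best P0=NH3 P1=NH2 P2=NH4

Answer: P0:NH3 P1:NH2 P2:NH4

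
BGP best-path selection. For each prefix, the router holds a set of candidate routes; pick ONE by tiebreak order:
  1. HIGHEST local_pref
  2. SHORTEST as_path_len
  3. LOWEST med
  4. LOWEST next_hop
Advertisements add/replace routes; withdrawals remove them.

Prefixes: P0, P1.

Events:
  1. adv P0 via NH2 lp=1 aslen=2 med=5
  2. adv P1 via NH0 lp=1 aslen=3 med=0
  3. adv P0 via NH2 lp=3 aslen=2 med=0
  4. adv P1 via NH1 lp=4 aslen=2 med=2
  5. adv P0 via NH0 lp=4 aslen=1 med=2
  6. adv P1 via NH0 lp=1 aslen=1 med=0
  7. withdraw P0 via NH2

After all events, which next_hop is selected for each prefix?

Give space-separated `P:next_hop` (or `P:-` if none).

Op 1: best P0=NH2 P1=-
Op 2: best P0=NH2 P1=NH0
Op 3: best P0=NH2 P1=NH0
Op 4: best P0=NH2 P1=NH1
Op 5: best P0=NH0 P1=NH1
Op 6: best P0=NH0 P1=NH1
Op 7: best P0=NH0 P1=NH1

Answer: P0:NH0 P1:NH1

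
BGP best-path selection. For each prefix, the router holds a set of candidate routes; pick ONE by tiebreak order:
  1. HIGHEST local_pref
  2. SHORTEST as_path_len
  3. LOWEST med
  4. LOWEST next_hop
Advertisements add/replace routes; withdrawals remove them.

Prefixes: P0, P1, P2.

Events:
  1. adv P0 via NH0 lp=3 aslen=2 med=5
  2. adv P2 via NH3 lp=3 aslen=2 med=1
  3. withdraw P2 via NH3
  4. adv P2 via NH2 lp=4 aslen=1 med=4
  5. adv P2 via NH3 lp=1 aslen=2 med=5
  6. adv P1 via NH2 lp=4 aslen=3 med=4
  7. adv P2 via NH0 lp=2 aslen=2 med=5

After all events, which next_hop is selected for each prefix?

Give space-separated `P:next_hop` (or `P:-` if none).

Answer: P0:NH0 P1:NH2 P2:NH2

Derivation:
Op 1: best P0=NH0 P1=- P2=-
Op 2: best P0=NH0 P1=- P2=NH3
Op 3: best P0=NH0 P1=- P2=-
Op 4: best P0=NH0 P1=- P2=NH2
Op 5: best P0=NH0 P1=- P2=NH2
Op 6: best P0=NH0 P1=NH2 P2=NH2
Op 7: best P0=NH0 P1=NH2 P2=NH2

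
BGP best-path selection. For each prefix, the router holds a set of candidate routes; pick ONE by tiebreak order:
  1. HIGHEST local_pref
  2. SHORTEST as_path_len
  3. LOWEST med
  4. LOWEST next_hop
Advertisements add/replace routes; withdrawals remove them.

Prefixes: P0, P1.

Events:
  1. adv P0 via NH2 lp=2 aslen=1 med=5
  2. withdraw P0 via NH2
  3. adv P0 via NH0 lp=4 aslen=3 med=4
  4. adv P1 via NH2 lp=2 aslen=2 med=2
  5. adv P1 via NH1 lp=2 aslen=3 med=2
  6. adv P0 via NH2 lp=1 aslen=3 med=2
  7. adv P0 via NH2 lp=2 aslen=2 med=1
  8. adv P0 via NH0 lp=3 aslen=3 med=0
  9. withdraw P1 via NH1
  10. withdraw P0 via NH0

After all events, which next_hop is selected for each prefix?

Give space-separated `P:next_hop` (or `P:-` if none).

Op 1: best P0=NH2 P1=-
Op 2: best P0=- P1=-
Op 3: best P0=NH0 P1=-
Op 4: best P0=NH0 P1=NH2
Op 5: best P0=NH0 P1=NH2
Op 6: best P0=NH0 P1=NH2
Op 7: best P0=NH0 P1=NH2
Op 8: best P0=NH0 P1=NH2
Op 9: best P0=NH0 P1=NH2
Op 10: best P0=NH2 P1=NH2

Answer: P0:NH2 P1:NH2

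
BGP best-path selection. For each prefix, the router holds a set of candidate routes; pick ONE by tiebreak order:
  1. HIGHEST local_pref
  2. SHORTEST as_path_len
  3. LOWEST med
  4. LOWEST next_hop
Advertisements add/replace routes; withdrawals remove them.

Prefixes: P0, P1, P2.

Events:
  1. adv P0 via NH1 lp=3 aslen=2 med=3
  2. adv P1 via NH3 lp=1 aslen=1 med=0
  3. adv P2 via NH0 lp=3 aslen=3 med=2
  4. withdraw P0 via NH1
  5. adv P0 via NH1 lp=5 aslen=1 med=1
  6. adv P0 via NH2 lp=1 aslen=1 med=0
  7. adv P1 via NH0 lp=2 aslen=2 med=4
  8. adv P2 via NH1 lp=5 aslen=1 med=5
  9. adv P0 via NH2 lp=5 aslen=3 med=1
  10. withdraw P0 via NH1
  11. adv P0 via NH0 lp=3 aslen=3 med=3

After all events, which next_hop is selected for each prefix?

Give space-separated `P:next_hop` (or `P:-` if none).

Op 1: best P0=NH1 P1=- P2=-
Op 2: best P0=NH1 P1=NH3 P2=-
Op 3: best P0=NH1 P1=NH3 P2=NH0
Op 4: best P0=- P1=NH3 P2=NH0
Op 5: best P0=NH1 P1=NH3 P2=NH0
Op 6: best P0=NH1 P1=NH3 P2=NH0
Op 7: best P0=NH1 P1=NH0 P2=NH0
Op 8: best P0=NH1 P1=NH0 P2=NH1
Op 9: best P0=NH1 P1=NH0 P2=NH1
Op 10: best P0=NH2 P1=NH0 P2=NH1
Op 11: best P0=NH2 P1=NH0 P2=NH1

Answer: P0:NH2 P1:NH0 P2:NH1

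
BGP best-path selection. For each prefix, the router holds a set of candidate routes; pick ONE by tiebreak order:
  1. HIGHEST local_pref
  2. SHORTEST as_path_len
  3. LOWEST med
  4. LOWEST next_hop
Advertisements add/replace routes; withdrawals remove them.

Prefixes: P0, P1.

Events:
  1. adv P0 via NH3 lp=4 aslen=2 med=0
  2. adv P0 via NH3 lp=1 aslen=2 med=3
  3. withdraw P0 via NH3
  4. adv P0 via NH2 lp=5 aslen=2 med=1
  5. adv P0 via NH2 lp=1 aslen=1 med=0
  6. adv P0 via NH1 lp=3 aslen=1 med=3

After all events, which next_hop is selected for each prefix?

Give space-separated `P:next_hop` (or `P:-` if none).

Op 1: best P0=NH3 P1=-
Op 2: best P0=NH3 P1=-
Op 3: best P0=- P1=-
Op 4: best P0=NH2 P1=-
Op 5: best P0=NH2 P1=-
Op 6: best P0=NH1 P1=-

Answer: P0:NH1 P1:-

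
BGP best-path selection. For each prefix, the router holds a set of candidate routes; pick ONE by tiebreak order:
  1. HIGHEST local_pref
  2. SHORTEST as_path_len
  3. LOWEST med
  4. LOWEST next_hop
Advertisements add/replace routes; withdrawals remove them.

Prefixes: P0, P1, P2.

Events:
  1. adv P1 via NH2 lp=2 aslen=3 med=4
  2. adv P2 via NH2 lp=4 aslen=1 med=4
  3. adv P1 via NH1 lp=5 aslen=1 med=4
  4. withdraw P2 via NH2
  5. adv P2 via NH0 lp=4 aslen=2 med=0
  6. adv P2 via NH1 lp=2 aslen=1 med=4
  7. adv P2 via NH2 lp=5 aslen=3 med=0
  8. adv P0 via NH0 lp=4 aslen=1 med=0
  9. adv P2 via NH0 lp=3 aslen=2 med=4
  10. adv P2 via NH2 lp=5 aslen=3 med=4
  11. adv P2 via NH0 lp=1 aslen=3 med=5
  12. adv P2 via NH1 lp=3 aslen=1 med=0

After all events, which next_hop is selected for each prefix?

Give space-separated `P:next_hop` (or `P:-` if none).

Op 1: best P0=- P1=NH2 P2=-
Op 2: best P0=- P1=NH2 P2=NH2
Op 3: best P0=- P1=NH1 P2=NH2
Op 4: best P0=- P1=NH1 P2=-
Op 5: best P0=- P1=NH1 P2=NH0
Op 6: best P0=- P1=NH1 P2=NH0
Op 7: best P0=- P1=NH1 P2=NH2
Op 8: best P0=NH0 P1=NH1 P2=NH2
Op 9: best P0=NH0 P1=NH1 P2=NH2
Op 10: best P0=NH0 P1=NH1 P2=NH2
Op 11: best P0=NH0 P1=NH1 P2=NH2
Op 12: best P0=NH0 P1=NH1 P2=NH2

Answer: P0:NH0 P1:NH1 P2:NH2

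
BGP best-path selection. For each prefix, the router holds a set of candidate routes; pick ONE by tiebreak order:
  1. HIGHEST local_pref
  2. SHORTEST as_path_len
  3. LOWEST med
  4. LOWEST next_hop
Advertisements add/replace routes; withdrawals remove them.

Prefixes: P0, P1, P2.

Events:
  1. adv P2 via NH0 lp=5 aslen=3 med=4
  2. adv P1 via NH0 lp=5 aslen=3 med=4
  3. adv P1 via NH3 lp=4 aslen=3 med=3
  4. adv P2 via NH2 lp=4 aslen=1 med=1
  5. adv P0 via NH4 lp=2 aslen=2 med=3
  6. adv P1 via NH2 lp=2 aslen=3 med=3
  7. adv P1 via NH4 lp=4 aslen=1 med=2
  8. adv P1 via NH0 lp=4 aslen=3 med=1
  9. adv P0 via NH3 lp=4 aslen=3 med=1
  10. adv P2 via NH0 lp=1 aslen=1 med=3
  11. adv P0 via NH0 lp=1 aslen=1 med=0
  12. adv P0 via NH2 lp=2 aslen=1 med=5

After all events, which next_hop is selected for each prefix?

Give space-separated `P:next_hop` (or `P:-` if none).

Answer: P0:NH3 P1:NH4 P2:NH2

Derivation:
Op 1: best P0=- P1=- P2=NH0
Op 2: best P0=- P1=NH0 P2=NH0
Op 3: best P0=- P1=NH0 P2=NH0
Op 4: best P0=- P1=NH0 P2=NH0
Op 5: best P0=NH4 P1=NH0 P2=NH0
Op 6: best P0=NH4 P1=NH0 P2=NH0
Op 7: best P0=NH4 P1=NH0 P2=NH0
Op 8: best P0=NH4 P1=NH4 P2=NH0
Op 9: best P0=NH3 P1=NH4 P2=NH0
Op 10: best P0=NH3 P1=NH4 P2=NH2
Op 11: best P0=NH3 P1=NH4 P2=NH2
Op 12: best P0=NH3 P1=NH4 P2=NH2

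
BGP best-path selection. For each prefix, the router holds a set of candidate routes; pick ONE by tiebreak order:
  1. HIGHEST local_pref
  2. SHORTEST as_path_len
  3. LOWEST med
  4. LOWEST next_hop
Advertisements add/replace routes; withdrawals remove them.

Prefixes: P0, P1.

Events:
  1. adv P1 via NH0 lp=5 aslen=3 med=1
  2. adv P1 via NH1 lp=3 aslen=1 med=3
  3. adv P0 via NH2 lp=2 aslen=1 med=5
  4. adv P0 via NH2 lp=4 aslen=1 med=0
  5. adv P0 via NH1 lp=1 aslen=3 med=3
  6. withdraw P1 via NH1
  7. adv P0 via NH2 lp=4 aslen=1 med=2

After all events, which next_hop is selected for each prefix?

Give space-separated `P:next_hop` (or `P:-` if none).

Op 1: best P0=- P1=NH0
Op 2: best P0=- P1=NH0
Op 3: best P0=NH2 P1=NH0
Op 4: best P0=NH2 P1=NH0
Op 5: best P0=NH2 P1=NH0
Op 6: best P0=NH2 P1=NH0
Op 7: best P0=NH2 P1=NH0

Answer: P0:NH2 P1:NH0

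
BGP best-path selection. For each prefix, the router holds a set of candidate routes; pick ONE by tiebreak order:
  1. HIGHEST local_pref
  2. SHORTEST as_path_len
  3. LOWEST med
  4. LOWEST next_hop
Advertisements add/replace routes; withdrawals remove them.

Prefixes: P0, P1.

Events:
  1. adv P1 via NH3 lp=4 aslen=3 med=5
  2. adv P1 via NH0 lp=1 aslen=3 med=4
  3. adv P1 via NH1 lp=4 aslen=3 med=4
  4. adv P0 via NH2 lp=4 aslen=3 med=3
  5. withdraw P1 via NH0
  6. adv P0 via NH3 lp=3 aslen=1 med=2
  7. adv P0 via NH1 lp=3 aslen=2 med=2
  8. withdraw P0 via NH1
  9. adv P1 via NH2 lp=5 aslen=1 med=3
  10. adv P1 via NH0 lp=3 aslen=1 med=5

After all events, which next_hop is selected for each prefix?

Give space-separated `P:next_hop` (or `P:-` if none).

Op 1: best P0=- P1=NH3
Op 2: best P0=- P1=NH3
Op 3: best P0=- P1=NH1
Op 4: best P0=NH2 P1=NH1
Op 5: best P0=NH2 P1=NH1
Op 6: best P0=NH2 P1=NH1
Op 7: best P0=NH2 P1=NH1
Op 8: best P0=NH2 P1=NH1
Op 9: best P0=NH2 P1=NH2
Op 10: best P0=NH2 P1=NH2

Answer: P0:NH2 P1:NH2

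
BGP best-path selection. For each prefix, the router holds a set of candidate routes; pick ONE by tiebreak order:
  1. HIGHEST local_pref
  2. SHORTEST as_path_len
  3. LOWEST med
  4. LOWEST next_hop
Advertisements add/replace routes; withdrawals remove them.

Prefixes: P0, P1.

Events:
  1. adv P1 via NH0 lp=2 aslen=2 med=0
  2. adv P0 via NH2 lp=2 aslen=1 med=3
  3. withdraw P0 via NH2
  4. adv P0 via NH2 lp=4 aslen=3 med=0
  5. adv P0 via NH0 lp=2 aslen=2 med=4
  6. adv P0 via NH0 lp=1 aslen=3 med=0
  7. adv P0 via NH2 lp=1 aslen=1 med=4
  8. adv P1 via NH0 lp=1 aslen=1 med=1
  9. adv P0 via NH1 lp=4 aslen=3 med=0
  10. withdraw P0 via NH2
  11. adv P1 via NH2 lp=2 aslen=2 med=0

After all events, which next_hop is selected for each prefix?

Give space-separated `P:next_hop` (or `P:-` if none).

Answer: P0:NH1 P1:NH2

Derivation:
Op 1: best P0=- P1=NH0
Op 2: best P0=NH2 P1=NH0
Op 3: best P0=- P1=NH0
Op 4: best P0=NH2 P1=NH0
Op 5: best P0=NH2 P1=NH0
Op 6: best P0=NH2 P1=NH0
Op 7: best P0=NH2 P1=NH0
Op 8: best P0=NH2 P1=NH0
Op 9: best P0=NH1 P1=NH0
Op 10: best P0=NH1 P1=NH0
Op 11: best P0=NH1 P1=NH2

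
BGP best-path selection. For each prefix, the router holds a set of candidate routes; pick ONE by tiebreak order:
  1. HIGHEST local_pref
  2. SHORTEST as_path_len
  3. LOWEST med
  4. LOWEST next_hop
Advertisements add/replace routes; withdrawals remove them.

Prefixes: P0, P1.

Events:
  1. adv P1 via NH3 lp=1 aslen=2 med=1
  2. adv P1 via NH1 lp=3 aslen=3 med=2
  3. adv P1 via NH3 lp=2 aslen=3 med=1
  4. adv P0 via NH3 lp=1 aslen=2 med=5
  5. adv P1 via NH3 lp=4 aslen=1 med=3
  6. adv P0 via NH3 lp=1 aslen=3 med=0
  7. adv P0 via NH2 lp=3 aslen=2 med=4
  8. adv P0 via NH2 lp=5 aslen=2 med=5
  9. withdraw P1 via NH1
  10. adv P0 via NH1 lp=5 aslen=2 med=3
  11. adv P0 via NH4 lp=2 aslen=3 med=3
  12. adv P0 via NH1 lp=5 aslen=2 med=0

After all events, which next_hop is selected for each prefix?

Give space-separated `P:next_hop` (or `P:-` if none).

Op 1: best P0=- P1=NH3
Op 2: best P0=- P1=NH1
Op 3: best P0=- P1=NH1
Op 4: best P0=NH3 P1=NH1
Op 5: best P0=NH3 P1=NH3
Op 6: best P0=NH3 P1=NH3
Op 7: best P0=NH2 P1=NH3
Op 8: best P0=NH2 P1=NH3
Op 9: best P0=NH2 P1=NH3
Op 10: best P0=NH1 P1=NH3
Op 11: best P0=NH1 P1=NH3
Op 12: best P0=NH1 P1=NH3

Answer: P0:NH1 P1:NH3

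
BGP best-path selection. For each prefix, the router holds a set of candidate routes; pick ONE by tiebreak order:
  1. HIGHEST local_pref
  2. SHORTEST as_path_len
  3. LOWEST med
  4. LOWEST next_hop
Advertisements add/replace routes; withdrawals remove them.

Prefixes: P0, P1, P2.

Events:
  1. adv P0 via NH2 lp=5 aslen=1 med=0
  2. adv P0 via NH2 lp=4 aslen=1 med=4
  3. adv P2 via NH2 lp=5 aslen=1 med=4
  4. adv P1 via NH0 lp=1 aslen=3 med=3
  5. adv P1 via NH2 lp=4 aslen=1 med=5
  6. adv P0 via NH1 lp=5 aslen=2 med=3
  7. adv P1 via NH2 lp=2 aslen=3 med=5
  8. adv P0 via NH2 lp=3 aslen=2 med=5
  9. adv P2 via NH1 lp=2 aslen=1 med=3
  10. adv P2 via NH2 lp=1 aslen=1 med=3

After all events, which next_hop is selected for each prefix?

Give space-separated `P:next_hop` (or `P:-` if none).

Answer: P0:NH1 P1:NH2 P2:NH1

Derivation:
Op 1: best P0=NH2 P1=- P2=-
Op 2: best P0=NH2 P1=- P2=-
Op 3: best P0=NH2 P1=- P2=NH2
Op 4: best P0=NH2 P1=NH0 P2=NH2
Op 5: best P0=NH2 P1=NH2 P2=NH2
Op 6: best P0=NH1 P1=NH2 P2=NH2
Op 7: best P0=NH1 P1=NH2 P2=NH2
Op 8: best P0=NH1 P1=NH2 P2=NH2
Op 9: best P0=NH1 P1=NH2 P2=NH2
Op 10: best P0=NH1 P1=NH2 P2=NH1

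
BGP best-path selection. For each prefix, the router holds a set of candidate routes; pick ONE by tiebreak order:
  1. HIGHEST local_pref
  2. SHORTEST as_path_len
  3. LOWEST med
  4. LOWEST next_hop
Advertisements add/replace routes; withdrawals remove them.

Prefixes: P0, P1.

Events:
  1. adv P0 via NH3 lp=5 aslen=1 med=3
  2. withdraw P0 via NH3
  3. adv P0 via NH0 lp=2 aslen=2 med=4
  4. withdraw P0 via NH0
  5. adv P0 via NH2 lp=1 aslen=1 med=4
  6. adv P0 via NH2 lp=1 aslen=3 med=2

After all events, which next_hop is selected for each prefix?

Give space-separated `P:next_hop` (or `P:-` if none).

Answer: P0:NH2 P1:-

Derivation:
Op 1: best P0=NH3 P1=-
Op 2: best P0=- P1=-
Op 3: best P0=NH0 P1=-
Op 4: best P0=- P1=-
Op 5: best P0=NH2 P1=-
Op 6: best P0=NH2 P1=-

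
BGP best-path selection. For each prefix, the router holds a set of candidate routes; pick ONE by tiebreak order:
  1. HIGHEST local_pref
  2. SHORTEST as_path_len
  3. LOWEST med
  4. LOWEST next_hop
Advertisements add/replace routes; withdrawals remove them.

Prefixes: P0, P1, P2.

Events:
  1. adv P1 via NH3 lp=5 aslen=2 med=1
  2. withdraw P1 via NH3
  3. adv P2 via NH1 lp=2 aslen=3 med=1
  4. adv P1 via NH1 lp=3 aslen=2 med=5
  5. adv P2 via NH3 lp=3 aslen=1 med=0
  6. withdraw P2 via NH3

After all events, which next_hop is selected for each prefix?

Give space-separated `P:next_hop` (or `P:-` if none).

Op 1: best P0=- P1=NH3 P2=-
Op 2: best P0=- P1=- P2=-
Op 3: best P0=- P1=- P2=NH1
Op 4: best P0=- P1=NH1 P2=NH1
Op 5: best P0=- P1=NH1 P2=NH3
Op 6: best P0=- P1=NH1 P2=NH1

Answer: P0:- P1:NH1 P2:NH1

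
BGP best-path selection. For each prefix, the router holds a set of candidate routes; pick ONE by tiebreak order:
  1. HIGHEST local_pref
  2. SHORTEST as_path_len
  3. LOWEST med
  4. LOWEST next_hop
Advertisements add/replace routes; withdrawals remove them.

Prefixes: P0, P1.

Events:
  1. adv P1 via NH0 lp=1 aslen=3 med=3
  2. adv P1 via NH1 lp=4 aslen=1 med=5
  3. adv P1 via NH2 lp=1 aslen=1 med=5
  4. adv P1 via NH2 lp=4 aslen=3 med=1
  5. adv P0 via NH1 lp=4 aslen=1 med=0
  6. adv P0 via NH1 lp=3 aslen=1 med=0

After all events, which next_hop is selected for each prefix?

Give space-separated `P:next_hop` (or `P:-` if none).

Answer: P0:NH1 P1:NH1

Derivation:
Op 1: best P0=- P1=NH0
Op 2: best P0=- P1=NH1
Op 3: best P0=- P1=NH1
Op 4: best P0=- P1=NH1
Op 5: best P0=NH1 P1=NH1
Op 6: best P0=NH1 P1=NH1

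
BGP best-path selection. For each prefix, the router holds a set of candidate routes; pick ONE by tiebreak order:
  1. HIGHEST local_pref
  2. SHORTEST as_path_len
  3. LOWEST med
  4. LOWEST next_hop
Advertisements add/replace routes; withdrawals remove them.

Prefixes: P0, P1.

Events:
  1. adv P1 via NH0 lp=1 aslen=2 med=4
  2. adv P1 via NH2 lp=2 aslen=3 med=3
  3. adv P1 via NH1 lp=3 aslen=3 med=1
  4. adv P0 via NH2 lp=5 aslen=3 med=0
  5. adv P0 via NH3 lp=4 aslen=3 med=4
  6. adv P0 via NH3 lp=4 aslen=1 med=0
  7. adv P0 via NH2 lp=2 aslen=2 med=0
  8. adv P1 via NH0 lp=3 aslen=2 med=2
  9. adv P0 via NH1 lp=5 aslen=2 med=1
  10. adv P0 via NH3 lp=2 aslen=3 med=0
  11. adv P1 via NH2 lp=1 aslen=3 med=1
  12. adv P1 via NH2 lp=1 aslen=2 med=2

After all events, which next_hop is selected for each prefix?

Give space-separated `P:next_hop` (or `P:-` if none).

Answer: P0:NH1 P1:NH0

Derivation:
Op 1: best P0=- P1=NH0
Op 2: best P0=- P1=NH2
Op 3: best P0=- P1=NH1
Op 4: best P0=NH2 P1=NH1
Op 5: best P0=NH2 P1=NH1
Op 6: best P0=NH2 P1=NH1
Op 7: best P0=NH3 P1=NH1
Op 8: best P0=NH3 P1=NH0
Op 9: best P0=NH1 P1=NH0
Op 10: best P0=NH1 P1=NH0
Op 11: best P0=NH1 P1=NH0
Op 12: best P0=NH1 P1=NH0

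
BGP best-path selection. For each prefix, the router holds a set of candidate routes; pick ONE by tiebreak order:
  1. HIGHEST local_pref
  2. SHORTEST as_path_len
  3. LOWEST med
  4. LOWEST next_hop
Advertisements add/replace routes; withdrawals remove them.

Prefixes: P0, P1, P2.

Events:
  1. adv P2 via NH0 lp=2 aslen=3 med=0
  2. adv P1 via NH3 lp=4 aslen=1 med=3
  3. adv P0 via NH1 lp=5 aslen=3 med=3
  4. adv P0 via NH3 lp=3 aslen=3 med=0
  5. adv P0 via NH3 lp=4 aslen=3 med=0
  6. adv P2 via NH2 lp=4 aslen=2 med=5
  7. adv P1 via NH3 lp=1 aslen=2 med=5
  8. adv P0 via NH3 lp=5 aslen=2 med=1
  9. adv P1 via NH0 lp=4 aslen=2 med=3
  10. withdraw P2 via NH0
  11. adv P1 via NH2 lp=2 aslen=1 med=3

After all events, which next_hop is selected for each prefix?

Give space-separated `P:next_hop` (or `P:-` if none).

Op 1: best P0=- P1=- P2=NH0
Op 2: best P0=- P1=NH3 P2=NH0
Op 3: best P0=NH1 P1=NH3 P2=NH0
Op 4: best P0=NH1 P1=NH3 P2=NH0
Op 5: best P0=NH1 P1=NH3 P2=NH0
Op 6: best P0=NH1 P1=NH3 P2=NH2
Op 7: best P0=NH1 P1=NH3 P2=NH2
Op 8: best P0=NH3 P1=NH3 P2=NH2
Op 9: best P0=NH3 P1=NH0 P2=NH2
Op 10: best P0=NH3 P1=NH0 P2=NH2
Op 11: best P0=NH3 P1=NH0 P2=NH2

Answer: P0:NH3 P1:NH0 P2:NH2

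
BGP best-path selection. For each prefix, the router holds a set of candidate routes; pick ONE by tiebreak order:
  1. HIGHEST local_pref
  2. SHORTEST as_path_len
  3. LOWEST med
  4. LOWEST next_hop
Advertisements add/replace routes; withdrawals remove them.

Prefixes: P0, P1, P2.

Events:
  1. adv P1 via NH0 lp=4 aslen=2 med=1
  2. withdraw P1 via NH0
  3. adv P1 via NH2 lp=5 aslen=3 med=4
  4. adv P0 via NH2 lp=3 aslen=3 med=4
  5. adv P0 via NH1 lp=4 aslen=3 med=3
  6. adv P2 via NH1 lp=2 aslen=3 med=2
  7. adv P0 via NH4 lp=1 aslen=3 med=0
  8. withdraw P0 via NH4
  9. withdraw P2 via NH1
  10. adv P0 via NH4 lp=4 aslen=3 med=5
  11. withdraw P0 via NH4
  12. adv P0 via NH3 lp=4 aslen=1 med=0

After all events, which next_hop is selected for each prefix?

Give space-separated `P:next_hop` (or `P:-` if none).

Answer: P0:NH3 P1:NH2 P2:-

Derivation:
Op 1: best P0=- P1=NH0 P2=-
Op 2: best P0=- P1=- P2=-
Op 3: best P0=- P1=NH2 P2=-
Op 4: best P0=NH2 P1=NH2 P2=-
Op 5: best P0=NH1 P1=NH2 P2=-
Op 6: best P0=NH1 P1=NH2 P2=NH1
Op 7: best P0=NH1 P1=NH2 P2=NH1
Op 8: best P0=NH1 P1=NH2 P2=NH1
Op 9: best P0=NH1 P1=NH2 P2=-
Op 10: best P0=NH1 P1=NH2 P2=-
Op 11: best P0=NH1 P1=NH2 P2=-
Op 12: best P0=NH3 P1=NH2 P2=-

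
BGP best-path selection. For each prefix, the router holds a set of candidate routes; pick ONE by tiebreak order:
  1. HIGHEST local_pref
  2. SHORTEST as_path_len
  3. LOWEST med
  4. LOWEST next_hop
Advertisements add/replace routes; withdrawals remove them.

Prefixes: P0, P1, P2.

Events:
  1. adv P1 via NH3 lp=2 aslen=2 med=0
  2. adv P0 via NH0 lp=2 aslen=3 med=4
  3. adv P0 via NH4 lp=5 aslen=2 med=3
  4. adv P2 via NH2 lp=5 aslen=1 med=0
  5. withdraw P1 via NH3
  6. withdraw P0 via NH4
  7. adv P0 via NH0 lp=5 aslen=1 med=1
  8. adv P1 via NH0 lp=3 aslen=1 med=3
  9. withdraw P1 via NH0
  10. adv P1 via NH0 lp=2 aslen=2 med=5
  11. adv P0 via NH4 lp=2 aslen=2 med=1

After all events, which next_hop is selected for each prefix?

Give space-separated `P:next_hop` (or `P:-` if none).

Answer: P0:NH0 P1:NH0 P2:NH2

Derivation:
Op 1: best P0=- P1=NH3 P2=-
Op 2: best P0=NH0 P1=NH3 P2=-
Op 3: best P0=NH4 P1=NH3 P2=-
Op 4: best P0=NH4 P1=NH3 P2=NH2
Op 5: best P0=NH4 P1=- P2=NH2
Op 6: best P0=NH0 P1=- P2=NH2
Op 7: best P0=NH0 P1=- P2=NH2
Op 8: best P0=NH0 P1=NH0 P2=NH2
Op 9: best P0=NH0 P1=- P2=NH2
Op 10: best P0=NH0 P1=NH0 P2=NH2
Op 11: best P0=NH0 P1=NH0 P2=NH2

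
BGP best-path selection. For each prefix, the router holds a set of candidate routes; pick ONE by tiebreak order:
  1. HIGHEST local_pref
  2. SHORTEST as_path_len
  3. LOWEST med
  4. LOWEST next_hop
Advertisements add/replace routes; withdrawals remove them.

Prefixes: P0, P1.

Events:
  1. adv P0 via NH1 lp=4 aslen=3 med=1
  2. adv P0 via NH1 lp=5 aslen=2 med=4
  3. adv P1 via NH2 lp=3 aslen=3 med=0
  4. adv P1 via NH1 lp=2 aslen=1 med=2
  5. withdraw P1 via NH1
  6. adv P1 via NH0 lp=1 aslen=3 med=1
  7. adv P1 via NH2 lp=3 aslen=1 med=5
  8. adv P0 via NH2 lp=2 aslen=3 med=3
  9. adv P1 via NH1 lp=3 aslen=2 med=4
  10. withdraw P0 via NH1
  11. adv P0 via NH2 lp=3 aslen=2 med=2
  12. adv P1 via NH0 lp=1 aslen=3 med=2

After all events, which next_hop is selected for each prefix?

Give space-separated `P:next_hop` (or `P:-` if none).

Op 1: best P0=NH1 P1=-
Op 2: best P0=NH1 P1=-
Op 3: best P0=NH1 P1=NH2
Op 4: best P0=NH1 P1=NH2
Op 5: best P0=NH1 P1=NH2
Op 6: best P0=NH1 P1=NH2
Op 7: best P0=NH1 P1=NH2
Op 8: best P0=NH1 P1=NH2
Op 9: best P0=NH1 P1=NH2
Op 10: best P0=NH2 P1=NH2
Op 11: best P0=NH2 P1=NH2
Op 12: best P0=NH2 P1=NH2

Answer: P0:NH2 P1:NH2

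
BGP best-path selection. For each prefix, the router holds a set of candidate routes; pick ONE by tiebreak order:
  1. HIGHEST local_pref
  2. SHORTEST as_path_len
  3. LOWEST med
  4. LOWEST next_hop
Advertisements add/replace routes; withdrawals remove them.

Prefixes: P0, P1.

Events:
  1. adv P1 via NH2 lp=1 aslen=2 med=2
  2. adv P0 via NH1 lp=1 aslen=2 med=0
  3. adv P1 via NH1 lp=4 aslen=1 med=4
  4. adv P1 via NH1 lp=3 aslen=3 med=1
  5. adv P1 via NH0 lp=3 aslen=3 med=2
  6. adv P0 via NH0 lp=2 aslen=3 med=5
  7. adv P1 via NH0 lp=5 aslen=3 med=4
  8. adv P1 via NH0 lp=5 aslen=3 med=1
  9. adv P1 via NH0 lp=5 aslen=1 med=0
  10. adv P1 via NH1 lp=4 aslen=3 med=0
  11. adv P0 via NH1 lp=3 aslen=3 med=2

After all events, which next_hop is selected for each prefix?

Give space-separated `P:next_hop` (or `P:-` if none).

Op 1: best P0=- P1=NH2
Op 2: best P0=NH1 P1=NH2
Op 3: best P0=NH1 P1=NH1
Op 4: best P0=NH1 P1=NH1
Op 5: best P0=NH1 P1=NH1
Op 6: best P0=NH0 P1=NH1
Op 7: best P0=NH0 P1=NH0
Op 8: best P0=NH0 P1=NH0
Op 9: best P0=NH0 P1=NH0
Op 10: best P0=NH0 P1=NH0
Op 11: best P0=NH1 P1=NH0

Answer: P0:NH1 P1:NH0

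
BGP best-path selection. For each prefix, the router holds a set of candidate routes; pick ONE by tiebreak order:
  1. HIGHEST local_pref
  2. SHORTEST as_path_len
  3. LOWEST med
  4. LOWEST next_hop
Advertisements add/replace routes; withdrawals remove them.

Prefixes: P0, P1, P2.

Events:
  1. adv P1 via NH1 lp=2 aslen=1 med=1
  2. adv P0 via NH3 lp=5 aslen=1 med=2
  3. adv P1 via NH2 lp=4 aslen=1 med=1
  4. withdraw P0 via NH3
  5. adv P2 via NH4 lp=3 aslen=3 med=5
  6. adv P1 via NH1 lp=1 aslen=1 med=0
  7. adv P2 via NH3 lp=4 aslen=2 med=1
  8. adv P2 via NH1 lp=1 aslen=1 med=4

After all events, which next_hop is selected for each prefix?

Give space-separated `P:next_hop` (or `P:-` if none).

Answer: P0:- P1:NH2 P2:NH3

Derivation:
Op 1: best P0=- P1=NH1 P2=-
Op 2: best P0=NH3 P1=NH1 P2=-
Op 3: best P0=NH3 P1=NH2 P2=-
Op 4: best P0=- P1=NH2 P2=-
Op 5: best P0=- P1=NH2 P2=NH4
Op 6: best P0=- P1=NH2 P2=NH4
Op 7: best P0=- P1=NH2 P2=NH3
Op 8: best P0=- P1=NH2 P2=NH3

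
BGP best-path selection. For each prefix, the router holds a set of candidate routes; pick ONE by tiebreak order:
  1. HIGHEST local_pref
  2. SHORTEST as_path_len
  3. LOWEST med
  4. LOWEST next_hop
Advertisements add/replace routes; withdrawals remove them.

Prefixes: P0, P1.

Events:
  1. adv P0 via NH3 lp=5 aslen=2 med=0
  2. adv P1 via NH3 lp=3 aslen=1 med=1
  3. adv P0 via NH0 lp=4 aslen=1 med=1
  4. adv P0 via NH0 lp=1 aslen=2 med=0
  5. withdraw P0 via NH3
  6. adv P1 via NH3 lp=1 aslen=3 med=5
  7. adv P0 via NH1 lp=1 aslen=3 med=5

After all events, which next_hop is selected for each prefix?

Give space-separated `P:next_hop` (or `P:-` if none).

Answer: P0:NH0 P1:NH3

Derivation:
Op 1: best P0=NH3 P1=-
Op 2: best P0=NH3 P1=NH3
Op 3: best P0=NH3 P1=NH3
Op 4: best P0=NH3 P1=NH3
Op 5: best P0=NH0 P1=NH3
Op 6: best P0=NH0 P1=NH3
Op 7: best P0=NH0 P1=NH3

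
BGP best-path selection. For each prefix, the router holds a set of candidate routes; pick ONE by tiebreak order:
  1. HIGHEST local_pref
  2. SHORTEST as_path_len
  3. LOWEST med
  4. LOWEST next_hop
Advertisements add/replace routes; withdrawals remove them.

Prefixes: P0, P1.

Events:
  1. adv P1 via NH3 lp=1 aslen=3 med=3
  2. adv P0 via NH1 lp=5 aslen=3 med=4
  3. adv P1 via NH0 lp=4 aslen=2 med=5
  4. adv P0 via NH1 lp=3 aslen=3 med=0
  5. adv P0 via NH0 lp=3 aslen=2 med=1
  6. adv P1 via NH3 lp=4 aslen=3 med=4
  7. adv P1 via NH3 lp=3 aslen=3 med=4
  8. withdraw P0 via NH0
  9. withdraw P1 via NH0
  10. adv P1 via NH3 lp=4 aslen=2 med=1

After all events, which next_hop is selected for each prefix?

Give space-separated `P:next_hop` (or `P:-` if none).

Answer: P0:NH1 P1:NH3

Derivation:
Op 1: best P0=- P1=NH3
Op 2: best P0=NH1 P1=NH3
Op 3: best P0=NH1 P1=NH0
Op 4: best P0=NH1 P1=NH0
Op 5: best P0=NH0 P1=NH0
Op 6: best P0=NH0 P1=NH0
Op 7: best P0=NH0 P1=NH0
Op 8: best P0=NH1 P1=NH0
Op 9: best P0=NH1 P1=NH3
Op 10: best P0=NH1 P1=NH3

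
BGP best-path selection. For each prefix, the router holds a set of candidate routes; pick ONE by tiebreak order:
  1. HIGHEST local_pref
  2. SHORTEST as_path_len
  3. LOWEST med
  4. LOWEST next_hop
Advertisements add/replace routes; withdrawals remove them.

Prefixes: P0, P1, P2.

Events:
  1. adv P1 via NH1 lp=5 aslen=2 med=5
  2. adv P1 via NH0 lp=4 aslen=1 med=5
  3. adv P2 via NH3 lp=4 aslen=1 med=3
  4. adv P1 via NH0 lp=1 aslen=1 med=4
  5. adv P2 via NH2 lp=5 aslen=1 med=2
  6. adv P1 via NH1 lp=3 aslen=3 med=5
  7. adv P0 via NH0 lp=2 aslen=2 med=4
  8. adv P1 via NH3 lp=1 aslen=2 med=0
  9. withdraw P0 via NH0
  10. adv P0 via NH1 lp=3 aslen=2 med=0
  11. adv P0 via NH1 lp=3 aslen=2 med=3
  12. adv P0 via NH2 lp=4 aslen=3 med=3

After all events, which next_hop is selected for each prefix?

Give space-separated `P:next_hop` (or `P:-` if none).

Answer: P0:NH2 P1:NH1 P2:NH2

Derivation:
Op 1: best P0=- P1=NH1 P2=-
Op 2: best P0=- P1=NH1 P2=-
Op 3: best P0=- P1=NH1 P2=NH3
Op 4: best P0=- P1=NH1 P2=NH3
Op 5: best P0=- P1=NH1 P2=NH2
Op 6: best P0=- P1=NH1 P2=NH2
Op 7: best P0=NH0 P1=NH1 P2=NH2
Op 8: best P0=NH0 P1=NH1 P2=NH2
Op 9: best P0=- P1=NH1 P2=NH2
Op 10: best P0=NH1 P1=NH1 P2=NH2
Op 11: best P0=NH1 P1=NH1 P2=NH2
Op 12: best P0=NH2 P1=NH1 P2=NH2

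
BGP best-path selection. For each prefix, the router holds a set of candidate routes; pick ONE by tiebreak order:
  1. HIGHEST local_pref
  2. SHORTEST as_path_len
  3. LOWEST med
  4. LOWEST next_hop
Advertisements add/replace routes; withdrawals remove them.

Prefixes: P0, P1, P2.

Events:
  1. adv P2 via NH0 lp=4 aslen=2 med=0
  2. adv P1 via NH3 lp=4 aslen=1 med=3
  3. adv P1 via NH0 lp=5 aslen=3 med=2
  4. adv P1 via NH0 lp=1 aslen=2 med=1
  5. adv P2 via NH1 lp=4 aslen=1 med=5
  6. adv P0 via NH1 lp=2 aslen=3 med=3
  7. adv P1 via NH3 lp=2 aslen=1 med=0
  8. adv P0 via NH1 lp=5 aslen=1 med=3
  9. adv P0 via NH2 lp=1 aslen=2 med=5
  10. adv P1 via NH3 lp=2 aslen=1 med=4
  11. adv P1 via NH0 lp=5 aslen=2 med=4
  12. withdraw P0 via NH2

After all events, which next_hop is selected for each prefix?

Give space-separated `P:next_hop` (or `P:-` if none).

Op 1: best P0=- P1=- P2=NH0
Op 2: best P0=- P1=NH3 P2=NH0
Op 3: best P0=- P1=NH0 P2=NH0
Op 4: best P0=- P1=NH3 P2=NH0
Op 5: best P0=- P1=NH3 P2=NH1
Op 6: best P0=NH1 P1=NH3 P2=NH1
Op 7: best P0=NH1 P1=NH3 P2=NH1
Op 8: best P0=NH1 P1=NH3 P2=NH1
Op 9: best P0=NH1 P1=NH3 P2=NH1
Op 10: best P0=NH1 P1=NH3 P2=NH1
Op 11: best P0=NH1 P1=NH0 P2=NH1
Op 12: best P0=NH1 P1=NH0 P2=NH1

Answer: P0:NH1 P1:NH0 P2:NH1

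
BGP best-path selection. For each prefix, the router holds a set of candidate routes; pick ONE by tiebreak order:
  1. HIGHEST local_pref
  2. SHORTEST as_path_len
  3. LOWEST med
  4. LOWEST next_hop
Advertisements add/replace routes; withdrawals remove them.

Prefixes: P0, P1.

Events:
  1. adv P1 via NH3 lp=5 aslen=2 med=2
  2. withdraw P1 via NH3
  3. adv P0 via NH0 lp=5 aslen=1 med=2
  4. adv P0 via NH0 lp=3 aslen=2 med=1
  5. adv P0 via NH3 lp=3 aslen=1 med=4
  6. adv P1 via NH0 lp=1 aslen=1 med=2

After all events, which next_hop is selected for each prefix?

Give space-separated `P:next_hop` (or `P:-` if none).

Op 1: best P0=- P1=NH3
Op 2: best P0=- P1=-
Op 3: best P0=NH0 P1=-
Op 4: best P0=NH0 P1=-
Op 5: best P0=NH3 P1=-
Op 6: best P0=NH3 P1=NH0

Answer: P0:NH3 P1:NH0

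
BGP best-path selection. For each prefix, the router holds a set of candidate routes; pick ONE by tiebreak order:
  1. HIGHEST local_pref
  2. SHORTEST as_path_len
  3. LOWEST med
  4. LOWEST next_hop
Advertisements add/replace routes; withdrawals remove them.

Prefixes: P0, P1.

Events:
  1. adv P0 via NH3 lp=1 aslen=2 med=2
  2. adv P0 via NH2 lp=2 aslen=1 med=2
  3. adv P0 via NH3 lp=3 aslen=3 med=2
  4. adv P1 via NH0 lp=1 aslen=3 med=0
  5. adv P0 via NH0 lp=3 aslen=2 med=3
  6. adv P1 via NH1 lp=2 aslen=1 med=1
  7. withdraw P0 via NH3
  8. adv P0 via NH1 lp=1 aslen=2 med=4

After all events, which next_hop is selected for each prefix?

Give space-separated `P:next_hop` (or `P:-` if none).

Op 1: best P0=NH3 P1=-
Op 2: best P0=NH2 P1=-
Op 3: best P0=NH3 P1=-
Op 4: best P0=NH3 P1=NH0
Op 5: best P0=NH0 P1=NH0
Op 6: best P0=NH0 P1=NH1
Op 7: best P0=NH0 P1=NH1
Op 8: best P0=NH0 P1=NH1

Answer: P0:NH0 P1:NH1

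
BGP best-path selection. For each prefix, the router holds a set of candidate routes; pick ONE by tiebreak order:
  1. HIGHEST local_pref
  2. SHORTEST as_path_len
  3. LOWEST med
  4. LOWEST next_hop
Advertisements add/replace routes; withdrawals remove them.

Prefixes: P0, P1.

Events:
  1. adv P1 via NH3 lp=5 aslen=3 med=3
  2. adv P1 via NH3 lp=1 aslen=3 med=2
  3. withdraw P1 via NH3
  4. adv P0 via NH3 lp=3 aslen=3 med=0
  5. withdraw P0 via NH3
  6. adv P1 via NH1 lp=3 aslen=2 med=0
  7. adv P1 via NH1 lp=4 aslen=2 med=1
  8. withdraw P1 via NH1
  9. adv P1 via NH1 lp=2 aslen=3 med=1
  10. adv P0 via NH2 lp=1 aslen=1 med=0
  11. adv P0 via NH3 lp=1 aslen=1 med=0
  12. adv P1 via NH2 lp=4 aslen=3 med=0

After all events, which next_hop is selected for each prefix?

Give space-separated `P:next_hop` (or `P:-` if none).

Answer: P0:NH2 P1:NH2

Derivation:
Op 1: best P0=- P1=NH3
Op 2: best P0=- P1=NH3
Op 3: best P0=- P1=-
Op 4: best P0=NH3 P1=-
Op 5: best P0=- P1=-
Op 6: best P0=- P1=NH1
Op 7: best P0=- P1=NH1
Op 8: best P0=- P1=-
Op 9: best P0=- P1=NH1
Op 10: best P0=NH2 P1=NH1
Op 11: best P0=NH2 P1=NH1
Op 12: best P0=NH2 P1=NH2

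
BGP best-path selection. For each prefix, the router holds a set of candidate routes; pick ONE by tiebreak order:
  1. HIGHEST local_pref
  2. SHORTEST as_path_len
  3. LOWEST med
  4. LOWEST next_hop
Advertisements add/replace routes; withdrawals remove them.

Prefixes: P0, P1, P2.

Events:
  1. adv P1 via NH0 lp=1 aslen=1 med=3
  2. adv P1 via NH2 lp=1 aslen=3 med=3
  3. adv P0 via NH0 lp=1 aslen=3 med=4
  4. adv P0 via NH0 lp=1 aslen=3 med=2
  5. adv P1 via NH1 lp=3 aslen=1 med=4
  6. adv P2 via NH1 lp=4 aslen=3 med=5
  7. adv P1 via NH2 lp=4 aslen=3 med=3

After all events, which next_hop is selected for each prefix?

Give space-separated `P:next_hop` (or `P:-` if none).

Answer: P0:NH0 P1:NH2 P2:NH1

Derivation:
Op 1: best P0=- P1=NH0 P2=-
Op 2: best P0=- P1=NH0 P2=-
Op 3: best P0=NH0 P1=NH0 P2=-
Op 4: best P0=NH0 P1=NH0 P2=-
Op 5: best P0=NH0 P1=NH1 P2=-
Op 6: best P0=NH0 P1=NH1 P2=NH1
Op 7: best P0=NH0 P1=NH2 P2=NH1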